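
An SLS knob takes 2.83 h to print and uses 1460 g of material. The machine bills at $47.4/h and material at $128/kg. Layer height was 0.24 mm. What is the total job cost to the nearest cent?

$321.02

Machine-time cost = 47.4 × 2.83 = $134.142.
Material charge = 128 × 1460/1000 = $186.88.
Job cost: 134.142 + 186.88 = 321.022 ≈ $321.02.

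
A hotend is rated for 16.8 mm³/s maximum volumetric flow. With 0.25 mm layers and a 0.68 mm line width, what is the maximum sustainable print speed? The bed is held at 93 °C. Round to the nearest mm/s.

99 mm/s

Extrusion cross-section: 0.25 × 0.68 → 0.17 mm².
Max speed = 16.8 / 0.17 = 98.82 ≈ 99 mm/s.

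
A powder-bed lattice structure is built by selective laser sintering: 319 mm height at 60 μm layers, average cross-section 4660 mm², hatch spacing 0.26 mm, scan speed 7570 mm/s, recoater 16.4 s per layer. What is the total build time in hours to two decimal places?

Number of layers: 319 / 0.06 → 5317 (rounded up).
Hatch length per layer = 4660 / 0.26, so 17923.1 mm.
Laser time per layer: 17923.1 / 7570 → 2.3676 s.
Layer cycle = 2.3676 + 16.4, so 18.7676 s.
Build time = 5317 × 18.7676 = 99787.3292 s = 27.72 hours.

27.72 hours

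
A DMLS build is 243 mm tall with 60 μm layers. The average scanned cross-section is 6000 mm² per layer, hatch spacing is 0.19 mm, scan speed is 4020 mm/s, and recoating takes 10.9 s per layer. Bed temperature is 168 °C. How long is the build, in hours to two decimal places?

21.10 hours

Layers = ⌈243/0.06⌉ = 4050.
Per-layer scan distance = 6000 / 0.19, so 31578.9 mm.
Per-layer scan time = 31578.9 / 4020 = 7.8554 s.
Time per layer = 7.8554 + 10.9 = 18.7554 s.
Total: 4050 × 18.7554 s = 75959.37 s → 21.10 hours.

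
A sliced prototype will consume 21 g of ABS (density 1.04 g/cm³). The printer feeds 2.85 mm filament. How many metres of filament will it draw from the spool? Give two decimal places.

Extruded volume: 21/1.04 = 20.1923 cm³ (20192.3 mm³).
Filament cross-section = π × (2.85/2)² = 6.3794 mm².
Length = 20192.3 / 6.3794 = 3165.23 mm = 3.17 m.

3.17 m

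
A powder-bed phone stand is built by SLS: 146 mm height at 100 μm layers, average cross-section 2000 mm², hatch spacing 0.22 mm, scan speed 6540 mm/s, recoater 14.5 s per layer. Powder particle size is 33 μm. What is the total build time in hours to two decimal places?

Layers = ⌈146/0.1⌉ = 1460.
Hatch length per layer = 2000 / 0.22, so 9090.9 mm.
Scan time per layer = 9090.9 / 6540, so 1.39 s.
Layer cycle: 1.39 + 14.5 → 15.89 s.
1460 layers × 15.89 s/layer = 23199.4 s, i.e. 6.44 hours.

6.44 hours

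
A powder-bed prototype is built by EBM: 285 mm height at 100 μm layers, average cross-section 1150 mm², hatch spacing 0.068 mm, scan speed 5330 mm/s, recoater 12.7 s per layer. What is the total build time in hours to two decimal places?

Layer count = ceil(285 / 0.1) = 2850.
Per-layer scan distance: 1150 / 0.068 → 16911.8 mm.
Scan time per layer: 16911.8 / 5330 → 3.1729 s.
Layer cycle: 3.1729 + 12.7 → 15.8729 s.
2850 layers × 15.8729 s/layer = 45237.765 s, i.e. 12.57 hours.

12.57 hours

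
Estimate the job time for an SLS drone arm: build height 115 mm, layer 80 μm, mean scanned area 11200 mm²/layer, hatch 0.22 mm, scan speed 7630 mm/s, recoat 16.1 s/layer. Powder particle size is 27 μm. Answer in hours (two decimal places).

Layer count = ceil(115 / 0.08) = 1438.
Scan path per layer = 11200 / 0.22, so 50909.1 mm.
Scan time per layer = 50909.1 / 7630, so 6.6722 s.
Time per layer = 6.6722 + 16.1 = 22.7722 s.
1438 layers × 22.7722 s/layer = 32746.4236 s, i.e. 9.10 hours.

9.10 hours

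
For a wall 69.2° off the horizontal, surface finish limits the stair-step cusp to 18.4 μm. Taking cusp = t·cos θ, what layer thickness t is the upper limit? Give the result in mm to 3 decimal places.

cos(69.2°) = 0.3551; t_max = 0.0184/0.3551 = 0.052 mm.

0.052 mm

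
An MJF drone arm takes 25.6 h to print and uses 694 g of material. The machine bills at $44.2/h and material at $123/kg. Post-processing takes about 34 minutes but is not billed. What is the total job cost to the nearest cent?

$1216.88

Time charge = 44.2 × 25.6, so $1131.52.
Feedstock cost = 123 × 694/1000 = $85.362.
Job cost: 1131.52 + 85.362 = 1216.882 ≈ $1216.88.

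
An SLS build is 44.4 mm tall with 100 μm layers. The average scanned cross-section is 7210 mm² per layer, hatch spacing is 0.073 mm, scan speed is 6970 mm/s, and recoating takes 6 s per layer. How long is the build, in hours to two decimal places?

2.49 hours

Layer count = ceil(44.4 / 0.1) = 444.
Hatch length per layer: 7210 / 0.073 → 98767.1 mm.
Laser time per layer: 98767.1 / 6970 → 14.1703 s.
Layer cycle: 14.1703 + 6 → 20.1703 s.
Total: 444 × 20.1703 s = 8955.6132 s → 2.49 hours.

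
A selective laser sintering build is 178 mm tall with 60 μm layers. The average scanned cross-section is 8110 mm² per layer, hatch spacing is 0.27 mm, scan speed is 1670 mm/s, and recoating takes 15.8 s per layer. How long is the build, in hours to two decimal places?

Number of layers: 178 / 0.06 → 2967 (rounded up).
Hatch length per layer = 8110 / 0.27 = 30037 mm.
Scan time per layer: 30037 / 1670 → 17.9862 s.
Per-layer time: 17.9862 + 15.8 → 33.7862 s.
Total: 2967 × 33.7862 s = 100243.6554 s → 27.85 hours.

27.85 hours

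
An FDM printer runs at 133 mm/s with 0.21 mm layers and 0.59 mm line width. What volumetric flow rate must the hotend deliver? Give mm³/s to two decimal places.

16.48

Bead cross-section = 0.21 × 0.59 = 0.1239 mm².
Q = v·A = 133 × 0.1239 = 16.48 mm³/s.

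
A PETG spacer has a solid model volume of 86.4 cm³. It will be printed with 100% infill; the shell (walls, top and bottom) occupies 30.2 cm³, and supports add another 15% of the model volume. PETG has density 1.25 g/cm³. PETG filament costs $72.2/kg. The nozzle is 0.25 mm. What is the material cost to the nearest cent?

Volume inside the shell = 86.4 − 30.2, so 56.2 cm³.
Infill deposited = 1.00 × 56.2 = 56.2 cm³.
Support: 0.15 × 86.4 → 12.96 cm³.
Total extruded = 30.2 + 56.2 + 12.96 = 99.36 cm³.
Mass = 99.36 × 1.25 = 124.2 g.
Cost = 124.2 g / 1000 × $72.2/kg = $8.97.

$8.97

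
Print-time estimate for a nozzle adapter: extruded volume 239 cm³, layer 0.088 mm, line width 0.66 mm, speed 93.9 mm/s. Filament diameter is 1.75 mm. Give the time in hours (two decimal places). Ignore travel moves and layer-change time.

12.17 hours

Extrusion cross-section = 0.088 × 0.66 = 0.05808 mm².
Total extruded path = 239000/0.05808 = 4115013.8 mm.
Print-move time = 4115013.8 / 93.9 = 43823.4 s.
43823.4 s = 12.17 hours.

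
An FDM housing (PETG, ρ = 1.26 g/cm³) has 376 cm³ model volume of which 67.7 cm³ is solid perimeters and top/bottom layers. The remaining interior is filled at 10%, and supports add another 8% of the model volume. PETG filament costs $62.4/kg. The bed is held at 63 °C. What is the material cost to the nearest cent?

$10.11

Infill region: 376 − 67.7 → 308.3 cm³.
Infill deposited = 0.10 × 308.3, so 30.83 cm³.
Support: 0.08 × 376 → 30.08 cm³.
Deposited volume = 67.7 + 30.83 + 30.08 = 128.61 cm³.
Mass = 128.61 × 1.26 = 162.0486 g.
At $62.4/kg: 162.0486/1000 × 62.4 = $10.11.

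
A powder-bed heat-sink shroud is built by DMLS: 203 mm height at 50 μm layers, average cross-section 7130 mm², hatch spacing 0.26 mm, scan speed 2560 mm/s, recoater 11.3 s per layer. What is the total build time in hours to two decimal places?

24.82 hours

Layer count = ceil(203 / 0.05) = 4060.
Scan path per layer: 7130 / 0.26 → 27423.1 mm.
Per-layer scan time = 27423.1 / 2560, so 10.7121 s.
Per-layer time = 10.7121 + 11.3 = 22.0121 s.
4060 layers × 22.0121 s/layer = 89369.126 s, i.e. 24.82 hours.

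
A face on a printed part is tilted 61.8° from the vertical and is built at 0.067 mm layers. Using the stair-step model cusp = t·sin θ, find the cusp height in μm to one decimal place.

sin(61.8°) = 0.8813, so cusp = 0.067 × 0.8813 = 0.059047 mm → 59.0 μm.

59.0 μm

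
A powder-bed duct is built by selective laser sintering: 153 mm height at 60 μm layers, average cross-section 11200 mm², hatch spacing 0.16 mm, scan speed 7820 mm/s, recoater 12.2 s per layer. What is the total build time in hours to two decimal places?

Number of layers: 153 / 0.06 → 2550 (rounded up).
Per-layer scan distance = 11200 / 0.16 = 70000 mm.
Per-layer scan time = 70000 / 7820, so 8.9514 s.
Time per layer: 8.9514 + 12.2 → 21.1514 s.
Build time = 2550 × 21.1514 = 53936.07 s = 14.98 hours.

14.98 hours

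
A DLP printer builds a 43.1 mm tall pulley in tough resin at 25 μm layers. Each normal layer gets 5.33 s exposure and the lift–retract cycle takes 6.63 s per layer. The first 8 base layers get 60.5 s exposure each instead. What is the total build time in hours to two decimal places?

5.85 hours

Layers = ⌈43.1/0.025⌉ = 1724.
Burn-in layers = 8 × (60.5 + 6.63) = 537.04 s.
Remaining layers = 1716 × (5.33 + 6.63) = 20523.36 s.
Sum: 537.04 + 20523.36 = 21060.4 s → 5.85 hours.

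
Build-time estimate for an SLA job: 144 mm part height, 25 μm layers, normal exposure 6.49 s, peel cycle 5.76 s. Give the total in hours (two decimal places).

Layers = ⌈144/0.025⌉ = 5760.
Each layer takes = 6.49 + 5.76, so 12.25 s.
Build time: 5760 × 12.25 s = 70560 s, i.e. 19.60 hours.

19.60 hours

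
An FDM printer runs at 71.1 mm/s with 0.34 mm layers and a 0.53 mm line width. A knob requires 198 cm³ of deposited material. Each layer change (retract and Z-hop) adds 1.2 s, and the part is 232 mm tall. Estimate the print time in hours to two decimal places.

Extrusion cross-section: 0.34 × 0.53 → 0.1802 mm².
Toolpath length = 198 cm³ / 0.1802 mm² = 198000 / 0.1802 = 1098779.1 mm.
Print-move time = 1098779.1 / 71.1, so 15454 s.
Layer count = ceil(232 / 0.34) = 683.
Z-hop total = 683 × 1.2, so 819.6 s.
Altogether 15454 + 819.6 = 16273.6 s, i.e. 4.52 hours.

4.52 hours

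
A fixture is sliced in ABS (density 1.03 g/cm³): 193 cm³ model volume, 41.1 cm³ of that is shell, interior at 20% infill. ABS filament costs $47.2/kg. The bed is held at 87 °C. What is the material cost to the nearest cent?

$3.48

Interior volume: 193 − 41.1 → 151.9 cm³.
Infill volume = 0.20 × 151.9, so 30.38 cm³.
Deposited volume = 41.1 + 30.38 = 71.48 cm³.
Mass = 71.48 × 1.03, so 73.6244 g.
At $47.2/kg: 73.6244/1000 × 47.2 = $3.48.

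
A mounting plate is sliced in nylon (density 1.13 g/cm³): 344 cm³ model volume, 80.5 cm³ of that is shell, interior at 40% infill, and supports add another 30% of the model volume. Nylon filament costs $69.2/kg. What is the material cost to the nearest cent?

Interior volume = 344 − 80.5, so 263.5 cm³.
Infill deposited = 0.40 × 263.5, so 105.4 cm³.
Support = 0.30 × 344, so 103.2 cm³.
Total printed volume = 80.5 + 105.4 + 103.2, so 289.1 cm³.
Mass: 289.1 × 1.13 → 326.683 g.
At $69.2/kg: 326.683/1000 × 69.2 = $22.61.

$22.61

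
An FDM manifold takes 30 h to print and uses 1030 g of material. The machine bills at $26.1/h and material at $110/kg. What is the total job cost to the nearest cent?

Machine cost = 26.1 × 30 = $783.00.
Feedstock cost = 110 × 1030/1000 = $113.30.
Total = 783.00 + 113.30 = $896.30.

$896.30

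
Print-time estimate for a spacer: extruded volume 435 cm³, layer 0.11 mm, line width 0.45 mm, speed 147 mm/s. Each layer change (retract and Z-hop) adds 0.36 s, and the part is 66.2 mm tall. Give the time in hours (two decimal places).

16.67 hours

Bead cross-section = 0.11 × 0.45, so 0.0495 mm².
Toolpath length = 435 cm³ / 0.0495 mm² = 435000 / 0.0495 = 8787878.8 mm.
Time extruding = 8787878.8 / 147 = 59781.5 s.
Layers = ⌈66.2/0.11⌉ = 602.
Non-print overhead = 602 × 0.36, so 216.72 s.
Total = 59781.5 + 216.72 = 59998.22 s = 16.67 hours.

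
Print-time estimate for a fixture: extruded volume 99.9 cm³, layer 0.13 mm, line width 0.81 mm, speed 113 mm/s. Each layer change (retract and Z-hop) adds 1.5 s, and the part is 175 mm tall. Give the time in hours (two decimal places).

2.89 hours

Extrusion cross-section = 0.13 × 0.81 = 0.1053 mm².
Path length: 99900 mm³ / 0.1053 mm² → 948717.9 mm.
Print-move time = 948717.9 / 113 = 8395.7 s.
Layers = ⌈175/0.13⌉ = 1347.
Z-hop total = 1347 × 1.5, so 2020.5 s.
Total = 8395.7 + 2020.5 = 10416.2 s = 2.89 hours.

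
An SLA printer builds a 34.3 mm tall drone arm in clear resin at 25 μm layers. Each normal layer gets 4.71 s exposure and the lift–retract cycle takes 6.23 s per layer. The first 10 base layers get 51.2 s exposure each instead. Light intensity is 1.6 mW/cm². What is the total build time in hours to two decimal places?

4.30 hours

Number of layers: 34.3 / 0.025 → 1372 (rounded up).
Bottom layers: 10 × (51.2 + 6.23) → 574.3 s.
Regular layers = 1362 × (4.71 + 6.23), so 14900.28 s.
Total = 574.3 + 14900.28 = 15474.58 s = 4.30 hours.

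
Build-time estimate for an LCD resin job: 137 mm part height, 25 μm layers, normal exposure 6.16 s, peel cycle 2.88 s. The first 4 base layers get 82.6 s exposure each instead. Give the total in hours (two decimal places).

Number of layers: 137 / 0.025 → 5480 (rounded up).
Burn-in layers: 4 × (82.6 + 2.88) → 341.92 s.
Remaining layers: 5476 × (6.16 + 2.88) → 49503.04 s.
Total = 341.92 + 49503.04 = 49844.96 s = 13.85 hours.

13.85 hours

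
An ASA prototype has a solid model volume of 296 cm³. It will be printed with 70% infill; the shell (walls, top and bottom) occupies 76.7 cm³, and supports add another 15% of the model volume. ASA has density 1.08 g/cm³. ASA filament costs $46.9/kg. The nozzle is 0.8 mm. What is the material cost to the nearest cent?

Volume inside the shell = 296 − 76.7, so 219.3 cm³.
Infill deposited = 0.70 × 219.3 = 153.51 cm³.
Support = 0.15 × 296, so 44.4 cm³.
Total printed volume: 76.7 + 153.51 + 44.4 → 274.61 cm³.
Mass = 274.61 × 1.08, so 296.5788 g.
At $46.9/kg: 296.5788/1000 × 46.9 = $13.91.

$13.91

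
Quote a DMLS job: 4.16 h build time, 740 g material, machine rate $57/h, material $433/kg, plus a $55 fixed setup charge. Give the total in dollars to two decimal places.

$612.54

Time charge: 57 × 4.16 → $237.12.
Material charge: 433 × 740/1000 → $320.42.
Total = 237.12 + 320.42 + 55 = $612.54.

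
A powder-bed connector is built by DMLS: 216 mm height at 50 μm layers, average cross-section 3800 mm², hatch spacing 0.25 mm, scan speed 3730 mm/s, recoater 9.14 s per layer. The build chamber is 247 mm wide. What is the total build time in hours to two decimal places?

Layers = ⌈216/0.05⌉ = 4320.
Per-layer scan distance: 3800 / 0.25 → 15200 mm.
Scan time per layer: 15200 / 3730 → 4.0751 s.
Layer cycle = 4.0751 + 9.14 = 13.2151 s.
4320 layers × 13.2151 s/layer = 57089.232 s, i.e. 15.86 hours.

15.86 hours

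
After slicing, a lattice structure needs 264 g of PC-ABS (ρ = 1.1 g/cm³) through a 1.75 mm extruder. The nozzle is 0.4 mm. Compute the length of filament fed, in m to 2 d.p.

99.78 m

Volume = 264 g / 1.1 g·cm⁻³ = 240 cm³ = 240000 mm³.
Filament cross-section = π × (1.75/2)² = 2.4053 mm².
Length = 240000 / 2.4053 = 99779.65 mm = 99.78 m.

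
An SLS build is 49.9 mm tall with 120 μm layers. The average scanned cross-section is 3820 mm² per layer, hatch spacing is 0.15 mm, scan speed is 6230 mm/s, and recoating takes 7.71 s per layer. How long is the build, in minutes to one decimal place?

81.8 minutes

Layer count = ceil(49.9 / 0.12) = 416.
Scan path per layer = 3820 / 0.15 = 25466.7 mm.
Scan time per layer = 25466.7 / 6230 = 4.0878 s.
Time per layer = 4.0878 + 7.71 = 11.7978 s.
Build time = 416 × 11.7978 = 4907.8848 s = 81.8 minutes.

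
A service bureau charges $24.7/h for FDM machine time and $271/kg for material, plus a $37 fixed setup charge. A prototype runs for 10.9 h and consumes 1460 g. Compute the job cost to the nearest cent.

$701.89

Time charge: 24.7 × 10.9 → $269.23.
Feedstock cost = 271 × 1460/1000 = $395.66.
Adding setup: 269.23 + 395.66 + 37 → $701.89.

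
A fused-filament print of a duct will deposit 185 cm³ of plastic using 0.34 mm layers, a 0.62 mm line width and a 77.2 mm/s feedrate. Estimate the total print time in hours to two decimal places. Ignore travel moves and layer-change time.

Line area = 0.34 × 0.62, so 0.2108 mm².
Total extruded path = 185000/0.2108 = 877609.1 mm.
Print-move time = 877609.1 / 77.2, so 11368 s.
That's 11368 s → 3.16 hours.

3.16 hours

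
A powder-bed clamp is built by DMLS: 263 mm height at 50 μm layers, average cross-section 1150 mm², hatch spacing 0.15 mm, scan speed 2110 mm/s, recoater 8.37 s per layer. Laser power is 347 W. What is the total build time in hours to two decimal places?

Layers = ⌈263/0.05⌉ = 5260.
Per-layer scan distance = 1150 / 0.15 = 7666.7 mm.
Scan time per layer: 7666.7 / 2110 → 3.6335 s.
Per-layer time: 3.6335 + 8.37 → 12.0035 s.
Build time = 5260 × 12.0035 = 63138.41 s = 17.54 hours.

17.54 hours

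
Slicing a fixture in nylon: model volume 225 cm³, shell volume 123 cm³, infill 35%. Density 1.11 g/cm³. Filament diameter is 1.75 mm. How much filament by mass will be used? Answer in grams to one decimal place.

Interior volume: 225 − 123 → 102 cm³.
Infill volume = 0.35 × 102 = 35.7 cm³.
Deposited volume = 123 + 35.7, so 158.7 cm³.
Mass = 158.7 × 1.11, so 176.157 g.

176.2 g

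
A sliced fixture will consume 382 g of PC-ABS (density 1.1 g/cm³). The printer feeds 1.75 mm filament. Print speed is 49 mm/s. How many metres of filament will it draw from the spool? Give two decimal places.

Extruded volume: 382/1.1 = 347.2727 cm³ (347272.7 mm³).
Filament cross-section = π × (1.75/2)² = 2.4053 mm².
Length = 347272.7 / 2.4053 = 144378.12 mm = 144.38 m.

144.38 m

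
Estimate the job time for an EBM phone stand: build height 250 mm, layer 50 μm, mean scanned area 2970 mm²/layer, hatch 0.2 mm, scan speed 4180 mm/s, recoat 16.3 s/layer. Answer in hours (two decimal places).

27.57 hours

Layer count = ceil(250 / 0.05) = 5000.
Scan path per layer: 2970 / 0.2 → 14850 mm.
Per-layer scan time = 14850 / 4180, so 3.5526 s.
Per-layer time = 3.5526 + 16.3, so 19.8526 s.
Total: 5000 × 19.8526 s = 99263 s → 27.57 hours.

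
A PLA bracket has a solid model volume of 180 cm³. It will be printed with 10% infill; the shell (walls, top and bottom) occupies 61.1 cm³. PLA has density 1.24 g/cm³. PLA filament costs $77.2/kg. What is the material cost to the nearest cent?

Interior volume = 180 − 61.1, so 118.9 cm³.
Infill deposited = 0.10 × 118.9 = 11.89 cm³.
Total extruded = 61.1 + 11.89, so 72.99 cm³.
Mass = 72.99 × 1.24 = 90.5076 g.
Cost = 90.5076 g / 1000 × $77.2/kg = $6.99.

$6.99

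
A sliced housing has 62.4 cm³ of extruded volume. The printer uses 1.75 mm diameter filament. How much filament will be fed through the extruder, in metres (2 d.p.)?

A = π r² = π × 0.875² = 2.4053 mm².
L = 62400 mm³ / 2.4053 mm² = 25942.71 mm, i.e. 25.94 m.

25.94 m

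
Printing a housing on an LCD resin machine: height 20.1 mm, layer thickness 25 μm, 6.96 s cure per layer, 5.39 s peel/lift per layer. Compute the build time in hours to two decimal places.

2.76 hours

Layer count = ceil(20.1 / 0.025) = 804.
Cycle time = 6.96 + 5.39 = 12.35 s.
Total = 804 × 12.35 = 9929.4 s = 2.76 hours.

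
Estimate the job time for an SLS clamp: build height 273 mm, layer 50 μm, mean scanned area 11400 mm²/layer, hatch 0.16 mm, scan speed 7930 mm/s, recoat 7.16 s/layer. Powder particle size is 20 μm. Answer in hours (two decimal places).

Number of layers: 273 / 0.05 → 5460 (rounded up).
Hatch length per layer = 11400 / 0.16 = 71250 mm.
Laser time per layer: 71250 / 7930 → 8.9849 s.
Per-layer time: 8.9849 + 7.16 → 16.1449 s.
Build time = 5460 × 16.1449 = 88151.154 s = 24.49 hours.

24.49 hours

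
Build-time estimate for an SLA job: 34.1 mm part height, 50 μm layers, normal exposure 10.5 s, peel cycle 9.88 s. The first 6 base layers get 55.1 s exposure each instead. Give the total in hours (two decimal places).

3.94 hours

Layers = ⌈34.1/0.05⌉ = 682.
Burn-in layers: 6 × (55.1 + 9.88) → 389.88 s.
Regular layers: 676 × (10.5 + 9.88) → 13776.88 s.
Sum: 389.88 + 13776.88 = 14166.76 s → 3.94 hours.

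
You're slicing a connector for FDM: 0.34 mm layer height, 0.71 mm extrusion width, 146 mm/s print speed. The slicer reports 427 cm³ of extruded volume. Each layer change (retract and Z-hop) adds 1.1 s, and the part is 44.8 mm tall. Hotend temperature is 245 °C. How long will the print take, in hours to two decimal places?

Line area = 0.34 × 0.71 = 0.2414 mm².
Path length: 427000 mm³ / 0.2414 mm² → 1768848.4 mm.
Time extruding = 1768848.4 / 146, so 12115.4 s.
Number of layers: 44.8 / 0.34 → 132 (rounded up).
Non-print overhead: 132 × 1.1 → 145.2 s.
Altogether 12115.4 + 145.2 = 12260.6 s, i.e. 3.41 hours.

3.41 hours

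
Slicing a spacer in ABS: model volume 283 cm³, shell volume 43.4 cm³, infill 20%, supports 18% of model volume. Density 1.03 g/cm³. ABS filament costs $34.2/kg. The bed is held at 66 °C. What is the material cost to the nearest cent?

Infill region = 283 − 43.4 = 239.6 cm³.
Deposited infill: 0.20 × 239.6 → 47.92 cm³.
Support = 0.18 × 283, so 50.94 cm³.
Total printed volume = 43.4 + 47.92 + 50.94 = 142.26 cm³.
Mass: 142.26 × 1.03 → 146.5278 g.
At $34.2/kg: 146.5278/1000 × 34.2 = $5.01.

$5.01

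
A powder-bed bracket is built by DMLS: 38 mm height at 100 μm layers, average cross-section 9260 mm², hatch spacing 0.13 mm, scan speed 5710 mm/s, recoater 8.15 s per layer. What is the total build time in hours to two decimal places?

Layers = ⌈38/0.1⌉ = 380.
Scan path per layer = 9260 / 0.13, so 71230.8 mm.
Per-layer scan time: 71230.8 / 5710 → 12.4747 s.
Layer cycle = 12.4747 + 8.15, so 20.6247 s.
380 layers × 20.6247 s/layer = 7837.386 s, i.e. 2.18 hours.

2.18 hours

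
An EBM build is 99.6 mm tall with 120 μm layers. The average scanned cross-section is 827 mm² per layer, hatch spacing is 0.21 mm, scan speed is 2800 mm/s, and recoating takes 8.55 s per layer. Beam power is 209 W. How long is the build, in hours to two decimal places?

2.30 hours

Layers = ⌈99.6/0.12⌉ = 830.
Hatch length per layer = 827 / 0.21, so 3938.1 mm.
Scan time per layer = 3938.1 / 2800, so 1.4065 s.
Per-layer time = 1.4065 + 8.55, so 9.9565 s.
Total: 830 × 9.9565 s = 8263.895 s → 2.30 hours.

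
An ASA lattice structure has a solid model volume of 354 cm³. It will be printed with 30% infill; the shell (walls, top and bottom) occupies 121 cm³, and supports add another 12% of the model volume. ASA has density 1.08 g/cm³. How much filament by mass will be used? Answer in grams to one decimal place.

Volume inside the shell = 354 − 121 = 233 cm³.
Deposited infill = 0.30 × 233 = 69.9 cm³.
Support = 0.12 × 354 = 42.48 cm³.
Total extruded = 121 + 69.9 + 42.48 = 233.38 cm³.
Mass = 233.38 × 1.08, so 252.0504 g.

252.1 g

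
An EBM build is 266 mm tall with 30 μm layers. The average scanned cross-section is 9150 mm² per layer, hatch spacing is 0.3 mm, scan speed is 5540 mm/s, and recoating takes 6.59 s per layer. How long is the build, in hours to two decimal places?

29.79 hours

Layers = ⌈266/0.03⌉ = 8867.
Per-layer scan distance = 9150 / 0.3 = 30500 mm.
Beam time per layer: 30500 / 5540 → 5.5054 s.
Per-layer time = 5.5054 + 6.59 = 12.0954 s.
8867 layers × 12.0954 s/layer = 107249.9118 s, i.e. 29.79 hours.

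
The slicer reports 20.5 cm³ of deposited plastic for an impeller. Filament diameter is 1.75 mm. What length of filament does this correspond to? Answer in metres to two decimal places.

8.52 m

Cross-section of 1.75 mm filament: π·(1.75/2)² = 2.4053 mm².
L = 20500 mm³ / 2.4053 mm² = 8522.85 mm, i.e. 8.52 m.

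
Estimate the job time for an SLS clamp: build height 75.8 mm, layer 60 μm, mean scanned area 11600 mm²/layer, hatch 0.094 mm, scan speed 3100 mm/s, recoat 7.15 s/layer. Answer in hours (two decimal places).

Layers = ⌈75.8/0.06⌉ = 1264.
Scan path per layer: 11600 / 0.094 → 123404.3 mm.
Per-layer scan time: 123404.3 / 3100 → 39.8078 s.
Time per layer = 39.8078 + 7.15, so 46.9578 s.
Build time = 1264 × 46.9578 = 59354.6592 s = 16.49 hours.

16.49 hours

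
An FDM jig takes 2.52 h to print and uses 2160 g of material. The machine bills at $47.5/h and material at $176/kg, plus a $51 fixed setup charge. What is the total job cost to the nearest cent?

Machine-time cost = 47.5 × 2.52 = $119.70.
Feedstock cost = 176 × 2160/1000 = $380.16.
Adding setup: 119.70 + 380.16 + 51 → $550.86.

$550.86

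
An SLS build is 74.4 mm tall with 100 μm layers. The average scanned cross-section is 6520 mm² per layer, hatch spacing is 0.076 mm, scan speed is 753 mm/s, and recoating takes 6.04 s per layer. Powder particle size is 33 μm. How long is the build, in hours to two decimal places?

Number of layers: 74.4 / 0.1 → 744 (rounded up).
Per-layer scan distance = 6520 / 0.076 = 85789.5 mm.
Laser time per layer = 85789.5 / 753 = 113.9303 s.
Time per layer = 113.9303 + 6.04, so 119.9703 s.
Total: 744 × 119.9703 s = 89257.9032 s → 24.79 hours.

24.79 hours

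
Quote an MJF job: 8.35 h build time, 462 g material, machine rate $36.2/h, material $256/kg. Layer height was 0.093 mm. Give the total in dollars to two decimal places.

Machine cost = 36.2 × 8.35, so $302.27.
Material charge = 256 × 462/1000 = $118.272.
Total = 302.27 + 118.272 = 420.542 ≈ $420.54.

$420.54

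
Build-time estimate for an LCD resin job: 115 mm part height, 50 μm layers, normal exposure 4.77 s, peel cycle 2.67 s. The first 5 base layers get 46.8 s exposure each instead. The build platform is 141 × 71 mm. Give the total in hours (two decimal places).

Layer count = ceil(115 / 0.05) = 2300.
Bottom layers: 5 × (46.8 + 2.67) → 247.35 s.
Remaining layers = 2295 × (4.77 + 2.67), so 17074.8 s.
Total = 247.35 + 17074.8 = 17322.15 s = 4.81 hours.

4.81 hours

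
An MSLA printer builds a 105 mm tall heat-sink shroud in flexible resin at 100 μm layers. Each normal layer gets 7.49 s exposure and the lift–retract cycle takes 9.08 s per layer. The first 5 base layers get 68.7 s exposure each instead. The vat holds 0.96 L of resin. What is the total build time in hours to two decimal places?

Number of layers: 105 / 0.1 → 1050 (rounded up).
Base layers: 5 × (68.7 + 9.08) → 388.9 s.
Normal layers = 1045 × (7.49 + 9.08) = 17315.65 s.
Sum: 388.9 + 17315.65 = 17704.55 s → 4.92 hours.

4.92 hours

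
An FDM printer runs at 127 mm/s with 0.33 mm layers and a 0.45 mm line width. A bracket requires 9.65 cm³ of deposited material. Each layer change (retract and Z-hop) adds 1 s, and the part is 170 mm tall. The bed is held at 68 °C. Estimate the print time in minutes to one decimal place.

17.1 minutes

Line area = 0.33 × 0.45, so 0.1485 mm².
Total extruded path = 9650/0.1485 = 64983.2 mm.
Print-move time: 64983.2 / 127 → 511.7 s.
Layer count = ceil(170 / 0.33) = 516.
Z-hop total = 516 × 1 = 516 s.
Altogether 511.7 + 516 = 1027.7 s, i.e. 17.1 minutes.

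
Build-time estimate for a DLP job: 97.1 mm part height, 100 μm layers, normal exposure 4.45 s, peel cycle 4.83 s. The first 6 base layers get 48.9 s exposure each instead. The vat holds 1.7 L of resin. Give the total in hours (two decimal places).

2.58 hours

Layer count = ceil(97.1 / 0.1) = 971.
Base layers = 6 × (48.9 + 4.83) = 322.38 s.
Remaining layers: 965 × (4.45 + 4.83) → 8955.2 s.
Total = 322.38 + 8955.2 = 9277.58 s = 2.58 hours.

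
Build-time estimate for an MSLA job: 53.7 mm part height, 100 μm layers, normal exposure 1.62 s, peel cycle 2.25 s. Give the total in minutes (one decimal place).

34.6 minutes

Layers = ⌈53.7/0.1⌉ = 537.
Cycle time = 1.62 + 2.25 = 3.87 s.
Build time: 537 × 3.87 s = 2078.19 s, i.e. 34.6 minutes.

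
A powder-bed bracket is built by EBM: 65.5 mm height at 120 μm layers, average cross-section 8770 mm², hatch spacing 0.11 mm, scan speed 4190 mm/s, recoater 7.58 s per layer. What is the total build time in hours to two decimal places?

4.04 hours

Number of layers: 65.5 / 0.12 → 546 (rounded up).
Per-layer scan distance: 8770 / 0.11 → 79727.3 mm.
Per-layer scan time = 79727.3 / 4190, so 19.028 s.
Time per layer = 19.028 + 7.58 = 26.608 s.
546 layers × 26.608 s/layer = 14527.968 s, i.e. 4.04 hours.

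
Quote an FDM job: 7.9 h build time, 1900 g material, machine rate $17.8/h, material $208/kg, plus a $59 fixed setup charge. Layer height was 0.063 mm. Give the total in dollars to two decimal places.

$594.82

Machine cost = 17.8 × 7.9 = $140.62.
Feedstock cost: 208 × 1900/1000 → $395.20.
Total = 140.62 + 395.20 + 59 = $594.82.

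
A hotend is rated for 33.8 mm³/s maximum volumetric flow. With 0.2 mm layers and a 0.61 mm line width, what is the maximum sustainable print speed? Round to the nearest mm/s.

A: 0.2 × 0.61 → 0.122 mm².
v_max = Q/A = 33.8/0.122 = 277.05 mm/s → 277 mm/s.

277 mm/s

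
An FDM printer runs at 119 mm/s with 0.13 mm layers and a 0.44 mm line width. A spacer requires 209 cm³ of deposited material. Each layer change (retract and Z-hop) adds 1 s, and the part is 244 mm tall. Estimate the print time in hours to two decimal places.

9.05 hours

Line area = 0.13 × 0.44 = 0.0572 mm².
Total extruded path = 209000/0.0572 = 3653846.2 mm.
Extrusion time: 3653846.2 / 119 → 30704.6 s.
Layer count = ceil(244 / 0.13) = 1877.
Z-hop total: 1877 × 1 → 1877 s.
Total = 30704.6 + 1877 = 32581.6 s = 9.05 hours.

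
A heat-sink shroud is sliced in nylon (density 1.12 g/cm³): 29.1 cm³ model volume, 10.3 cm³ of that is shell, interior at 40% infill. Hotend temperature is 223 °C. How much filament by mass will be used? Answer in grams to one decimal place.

Interior volume = 29.1 − 10.3 = 18.8 cm³.
Deposited infill: 0.40 × 18.8 → 7.52 cm³.
Total printed volume: 10.3 + 7.52 → 17.82 cm³.
Mass: 17.82 × 1.12 → 19.9584 g.

20.0 g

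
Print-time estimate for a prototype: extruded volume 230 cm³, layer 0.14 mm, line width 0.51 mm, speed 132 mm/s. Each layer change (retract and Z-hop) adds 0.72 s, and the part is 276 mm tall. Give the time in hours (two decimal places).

7.17 hours

Line area = 0.14 × 0.51, so 0.0714 mm².
Toolpath length = 230 cm³ / 0.0714 mm² = 230000 / 0.0714 = 3221288.5 mm.
Extrusion time = 3221288.5 / 132 = 24403.7 s.
Layer count = ceil(276 / 0.14) = 1972.
Z-hop total = 1972 × 0.72, so 1419.84 s.
Total = 24403.7 + 1419.84 = 25823.54 s = 7.17 hours.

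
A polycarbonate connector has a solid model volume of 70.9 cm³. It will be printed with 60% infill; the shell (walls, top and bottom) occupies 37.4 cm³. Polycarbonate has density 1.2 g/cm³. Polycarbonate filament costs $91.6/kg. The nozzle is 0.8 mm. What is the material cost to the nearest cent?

Interior volume: 70.9 − 37.4 → 33.5 cm³.
Deposited infill = 0.60 × 33.5 = 20.1 cm³.
Deposited volume = 37.4 + 20.1 = 57.5 cm³.
Mass = 57.5 × 1.2 = 69 g.
Cost = 69 g / 1000 × $91.6/kg = $6.32.

$6.32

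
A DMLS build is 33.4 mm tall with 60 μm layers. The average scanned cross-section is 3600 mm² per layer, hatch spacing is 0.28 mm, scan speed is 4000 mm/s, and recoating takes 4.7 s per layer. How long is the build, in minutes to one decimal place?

73.5 minutes

Layers = ⌈33.4/0.06⌉ = 557.
Scan path per layer = 3600 / 0.28, so 12857.1 mm.
Per-layer scan time = 12857.1 / 4000, so 3.2143 s.
Per-layer time = 3.2143 + 4.7 = 7.9143 s.
557 layers × 7.9143 s/layer = 4408.2651 s, i.e. 73.5 minutes.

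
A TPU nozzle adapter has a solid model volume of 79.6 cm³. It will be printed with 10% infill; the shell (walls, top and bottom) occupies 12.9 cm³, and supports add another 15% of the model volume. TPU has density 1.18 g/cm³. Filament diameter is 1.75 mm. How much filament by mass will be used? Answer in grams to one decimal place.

Infill region = 79.6 − 12.9 = 66.7 cm³.
Infill volume: 0.10 × 66.7 → 6.67 cm³.
Support: 0.15 × 79.6 → 11.94 cm³.
Total printed volume = 12.9 + 6.67 + 11.94 = 31.51 cm³.
Mass: 31.51 × 1.18 → 37.1818 g.

37.2 g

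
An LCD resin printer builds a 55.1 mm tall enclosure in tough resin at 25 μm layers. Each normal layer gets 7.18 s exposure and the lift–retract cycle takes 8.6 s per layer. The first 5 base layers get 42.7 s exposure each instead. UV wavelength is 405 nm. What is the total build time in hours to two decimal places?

Layers = ⌈55.1/0.025⌉ = 2204.
Bottom layers = 5 × (42.7 + 8.6) = 256.5 s.
Remaining layers = 2199 × (7.18 + 8.6) = 34700.22 s.
Total = 256.5 + 34700.22 = 34956.72 s = 9.71 hours.

9.71 hours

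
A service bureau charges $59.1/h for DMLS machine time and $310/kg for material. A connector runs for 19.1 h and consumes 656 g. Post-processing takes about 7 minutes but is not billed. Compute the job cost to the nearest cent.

Machine cost: 59.1 × 19.1 → $1128.81.
Material charge = 310 × 656/1000 = $203.36.
Total = 1128.81 + 203.36 = $1332.17.

$1332.17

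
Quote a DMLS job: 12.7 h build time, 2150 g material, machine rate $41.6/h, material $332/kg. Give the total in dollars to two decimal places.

$1242.12

Machine-time cost = 41.6 × 12.7 = $528.32.
Feedstock cost = 332 × 2150/1000 = $713.80.
Total = 528.32 + 713.80 = $1242.12.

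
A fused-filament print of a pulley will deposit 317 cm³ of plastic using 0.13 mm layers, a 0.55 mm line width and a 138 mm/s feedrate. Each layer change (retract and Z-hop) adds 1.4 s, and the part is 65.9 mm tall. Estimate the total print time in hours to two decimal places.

9.12 hours

Extrusion cross-section = 0.13 × 0.55, so 0.0715 mm².
Total extruded path = 317000/0.0715 = 4433566.4 mm.
Extrusion time = 4433566.4 / 138, so 32127.3 s.
Layers = ⌈65.9/0.13⌉ = 507.
Layer-change overhead: 507 × 1.4 → 709.8 s.
Altogether 32127.3 + 709.8 = 32837.1 s, i.e. 9.12 hours.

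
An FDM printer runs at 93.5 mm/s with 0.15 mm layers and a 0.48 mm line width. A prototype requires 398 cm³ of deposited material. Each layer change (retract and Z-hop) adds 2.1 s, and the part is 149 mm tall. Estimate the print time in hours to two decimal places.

17.00 hours

Line area = 0.15 × 0.48, so 0.072 mm².
Path length: 398000 mm³ / 0.072 mm² → 5527777.8 mm.
Print-move time: 5527777.8 / 93.5 → 59120.6 s.
Layers = ⌈149/0.15⌉ = 994.
Non-print overhead = 994 × 2.1, so 2087.4 s.
Total = 59120.6 + 2087.4 = 61208 s = 17.00 hours.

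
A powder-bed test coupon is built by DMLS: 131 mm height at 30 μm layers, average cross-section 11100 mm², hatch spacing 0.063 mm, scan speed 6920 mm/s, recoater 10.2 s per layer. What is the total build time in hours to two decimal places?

43.26 hours

Layer count = ceil(131 / 0.03) = 4367.
Hatch length per layer: 11100 / 0.063 → 176190.5 mm.
Scan time per layer = 176190.5 / 6920 = 25.4611 s.
Time per layer = 25.4611 + 10.2 = 35.6611 s.
4367 layers × 35.6611 s/layer = 155732.0237 s, i.e. 43.26 hours.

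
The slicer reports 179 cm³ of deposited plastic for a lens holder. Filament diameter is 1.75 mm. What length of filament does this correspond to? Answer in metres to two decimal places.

74.42 m

Filament cross-section = π × (1.75/2)² = 2.4053 mm².
Length = 179 cm³ / 2.4053 mm² = 179000 / 2.4053 = 74418.99 mm = 74.42 m.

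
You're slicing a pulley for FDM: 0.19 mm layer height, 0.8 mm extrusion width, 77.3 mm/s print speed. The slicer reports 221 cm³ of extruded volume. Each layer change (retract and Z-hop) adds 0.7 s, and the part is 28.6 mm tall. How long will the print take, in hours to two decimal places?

Bead cross-section: 0.19 × 0.8 → 0.152 mm².
Total extruded path = 221000/0.152 = 1453947.4 mm.
Print-move time = 1453947.4 / 77.3, so 18809.2 s.
Number of layers: 28.6 / 0.19 → 151 (rounded up).
Layer-change overhead = 151 × 0.7 = 105.7 s.
Total = 18809.2 + 105.7 = 18914.9 s = 5.25 hours.

5.25 hours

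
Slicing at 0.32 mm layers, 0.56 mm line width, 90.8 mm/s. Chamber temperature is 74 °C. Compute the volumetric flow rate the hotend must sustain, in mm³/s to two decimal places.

16.27

A = 0.32 × 0.56, so 0.1792 mm².
Volumetric flow = 90.8 × 0.1792 = 16.27 mm³/s.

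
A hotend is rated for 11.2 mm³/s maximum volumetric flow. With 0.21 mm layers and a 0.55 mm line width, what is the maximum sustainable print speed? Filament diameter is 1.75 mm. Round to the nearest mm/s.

Extrusion cross-section = 0.21 × 0.55 = 0.1155 mm².
v_max = Q/A = 11.2/0.1155 = 96.97 mm/s → 97 mm/s.

97 mm/s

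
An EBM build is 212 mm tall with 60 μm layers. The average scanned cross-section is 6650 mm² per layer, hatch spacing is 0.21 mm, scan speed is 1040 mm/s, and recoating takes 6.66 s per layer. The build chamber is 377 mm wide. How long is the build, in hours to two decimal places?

Layers = ⌈212/0.06⌉ = 3534.
Per-layer scan distance = 6650 / 0.21, so 31666.7 mm.
Scan time per layer = 31666.7 / 1040, so 30.4488 s.
Layer cycle = 30.4488 + 6.66 = 37.1088 s.
3534 layers × 37.1088 s/layer = 131142.4992 s, i.e. 36.43 hours.

36.43 hours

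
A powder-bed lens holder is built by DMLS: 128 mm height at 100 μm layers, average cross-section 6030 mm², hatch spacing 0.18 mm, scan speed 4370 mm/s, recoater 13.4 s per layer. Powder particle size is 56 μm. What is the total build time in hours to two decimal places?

7.49 hours

Layers = ⌈128/0.1⌉ = 1280.
Per-layer scan distance = 6030 / 0.18, so 33500 mm.
Scan time per layer: 33500 / 4370 → 7.6659 s.
Per-layer time = 7.6659 + 13.4, so 21.0659 s.
1280 layers × 21.0659 s/layer = 26964.352 s, i.e. 7.49 hours.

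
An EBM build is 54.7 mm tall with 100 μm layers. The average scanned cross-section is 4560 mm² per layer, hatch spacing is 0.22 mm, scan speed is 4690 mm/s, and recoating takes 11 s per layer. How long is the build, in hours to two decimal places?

2.34 hours

Layers = ⌈54.7/0.1⌉ = 547.
Scan path per layer: 4560 / 0.22 → 20727.3 mm.
Per-layer scan time: 20727.3 / 4690 → 4.4195 s.
Per-layer time = 4.4195 + 11, so 15.4195 s.
547 layers × 15.4195 s/layer = 8434.4665 s, i.e. 2.34 hours.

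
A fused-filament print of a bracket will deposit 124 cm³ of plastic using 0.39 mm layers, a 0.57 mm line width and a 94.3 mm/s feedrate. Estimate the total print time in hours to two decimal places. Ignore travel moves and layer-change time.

Extrusion cross-section: 0.39 × 0.57 → 0.2223 mm².
Total extruded path = 124000/0.2223 = 557804.8 mm.
Print-move time = 557804.8 / 94.3 = 5915.2 s.
That's 5915.2 s → 1.64 hours.

1.64 hours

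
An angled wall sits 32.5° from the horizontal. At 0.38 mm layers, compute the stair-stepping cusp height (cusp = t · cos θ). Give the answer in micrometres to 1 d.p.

h_c = t·cos θ = 0.38 × 0.8434 = 0.320492 mm (320.5 μm).

320.5 μm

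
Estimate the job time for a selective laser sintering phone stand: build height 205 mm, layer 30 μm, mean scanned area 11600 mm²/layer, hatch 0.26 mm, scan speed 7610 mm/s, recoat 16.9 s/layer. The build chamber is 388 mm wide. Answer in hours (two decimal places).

43.21 hours

Layer count = ceil(205 / 0.03) = 6834.
Hatch length per layer = 11600 / 0.26 = 44615.4 mm.
Scan time per layer: 44615.4 / 7610 → 5.8627 s.
Layer cycle = 5.8627 + 16.9, so 22.7627 s.
Build time = 6834 × 22.7627 = 155560.2918 s = 43.21 hours.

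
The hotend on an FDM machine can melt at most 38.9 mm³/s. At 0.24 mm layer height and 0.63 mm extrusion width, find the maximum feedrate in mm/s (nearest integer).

257 mm/s

A = 0.24 × 0.63, so 0.1512 mm².
Max speed = 38.9 / 0.1512 = 257.28 ≈ 257 mm/s.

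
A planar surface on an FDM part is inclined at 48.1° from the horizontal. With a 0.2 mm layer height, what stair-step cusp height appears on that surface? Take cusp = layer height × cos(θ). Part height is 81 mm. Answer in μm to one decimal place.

133.6 μm

Cusp = layer height × cos(48.1°) = 0.2 × 0.6678 = 0.13356 mm = 133.6 μm.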